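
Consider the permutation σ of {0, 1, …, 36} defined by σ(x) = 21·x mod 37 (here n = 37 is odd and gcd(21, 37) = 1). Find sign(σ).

Orbit of 21 under x↦21x: [21, 34, 11, 9, 4, 10, 25]… (length divides ord_37(21)).
3 cycles of lengths [18, 18, 1].
Σ(ℓ_i−1) = 37−3 = 34; sign = (−1)^34 = +1.

+1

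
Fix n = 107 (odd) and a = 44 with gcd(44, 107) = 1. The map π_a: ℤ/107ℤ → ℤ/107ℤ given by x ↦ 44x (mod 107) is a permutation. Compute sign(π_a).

Start at x=89: 89 → 64 → 34 → 105 → 19 → 87 → 83 → … (one orbit).
π_44 has 3 disjoint cycles with lengths [53, 53, 1] on {0,…,106}.
With 3 cycles on 107 points, sign = (−1)^{107−3} = +1.
Zolotarev: (44|107) = +1, matching the cycle-count sign.

+1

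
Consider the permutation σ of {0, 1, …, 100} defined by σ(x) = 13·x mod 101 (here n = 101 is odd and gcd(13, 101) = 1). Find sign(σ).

Start at x=70: 70 → 1 → 13 → 68 → 76 → 79 → 17 → … (one orbit).
The orbit structure of x ↦ 13x mod 101: 3 orbits of sizes [50, 50, 1].
n − c = 101 − 3 = 98; sign = (−1)^98 = +1.
Check: (13/101) = +1 by Zolotarev.

+1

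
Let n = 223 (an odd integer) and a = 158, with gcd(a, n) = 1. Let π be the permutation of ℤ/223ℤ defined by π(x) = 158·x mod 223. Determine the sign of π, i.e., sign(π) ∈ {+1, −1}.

-1

Orbit of 121 under x↦158x: [121, 163, 109, 51, 30, 57, 86]… (length divides ord_223(158)).
π_158 has 2 disjoint cycles with lengths [222, 1] on {0,…,222}.
2 cycles on 223: each ℓ→(−1)^(ℓ−1), product (−1)^221 = -1.
Check: (158/223) = -1 by Zolotarev.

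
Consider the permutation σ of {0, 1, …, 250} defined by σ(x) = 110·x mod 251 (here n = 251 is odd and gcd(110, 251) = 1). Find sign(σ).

+1

Trace 27: π^k(27) = [27, 209, 149, 75, 218, 135, 41] for k=0..6.
Decompose π into cycles: lengths [125, 125, 1] (3 cycles, including the fixed point 0).
n − c = 251 − 3 = 248; sign = (−1)^248 = +1.
Via Zolotarev, sign(π_{110}) = (110|251) = +1.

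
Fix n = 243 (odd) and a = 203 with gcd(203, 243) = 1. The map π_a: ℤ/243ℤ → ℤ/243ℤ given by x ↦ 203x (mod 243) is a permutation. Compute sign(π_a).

-1

Orbit of 58 under x↦203x: [58, 110, 217, 68, 196, 179, 130]… (length divides ord_243(203)).
π_203 has 6 disjoint cycles with lengths [162, 54, 18, 6, 2, 1] on {0,…,242}.
Σ(ℓ_i−1) = 243−6 = 237; sign = (−1)^237 = -1.
Check: (203/243) = -1 by Zolotarev.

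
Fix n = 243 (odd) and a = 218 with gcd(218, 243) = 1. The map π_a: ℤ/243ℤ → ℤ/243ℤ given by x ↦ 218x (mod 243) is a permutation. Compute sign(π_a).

-1

Orbit of 95 under x↦218x: [95, 55, 83, 112, 116, 16, 86]… (length divides ord_243(218)).
π_218 has 6 disjoint cycles with lengths [162, 54, 18, 6, 2, 1] on {0,…,242}.
Σ(ℓ_i−1) = 243−6 = 237; sign = (−1)^237 = -1.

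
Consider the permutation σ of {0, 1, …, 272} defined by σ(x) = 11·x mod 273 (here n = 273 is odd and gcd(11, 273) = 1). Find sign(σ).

Trace 172: π^k(172) = [172, 254, 64, 158, 100, 8, 88] for k=0..6.
Cycle type of π: 12×21 + 6×2 + 3×2 + 2 + 1; total 27 cycles.
273 − 27 = 246 transpositions; sign(π) = (−1)^246 = +1.

+1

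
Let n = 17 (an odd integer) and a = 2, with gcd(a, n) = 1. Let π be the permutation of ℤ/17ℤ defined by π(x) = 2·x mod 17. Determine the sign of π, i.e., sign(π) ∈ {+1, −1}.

Start at x=13: 13 → 9 → 1 → 2 → 4 → 8 → 16 → … (one orbit).
Decompose π into cycles: lengths [8, 8, 1] (3 cycles, including the fixed point 0).
sign(π) = (−1)^{n − #cycles} = (−1)^{17−3} = (−1)^14 = +1.
Zolotarev: (2|17) = +1, matching the cycle-count sign.

+1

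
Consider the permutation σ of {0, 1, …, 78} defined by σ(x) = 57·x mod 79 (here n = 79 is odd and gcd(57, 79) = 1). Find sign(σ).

Trace 33: π^k(33) = [33, 64, 14, 8, 61, 1, 57] for k=0..6.
Cycle type of π: 26×3 + 1; total 4 cycles.
sign(π) = (−1)^{n − #cycles} = (−1)^{79−4} = (−1)^75 = -1.
The Jacobi symbol (57|79) = -1 (Zolotarev) agrees.

-1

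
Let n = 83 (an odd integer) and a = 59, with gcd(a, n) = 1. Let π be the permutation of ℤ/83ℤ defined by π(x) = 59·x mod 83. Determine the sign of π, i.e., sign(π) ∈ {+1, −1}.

Start at x=49: 49 → 69 → 4 → 70 → 63 → 65 → 17 → … (one orbit).
π_59 has 3 disjoint cycles with lengths [41, 41, 1] on {0,…,82}.
83 − 3 = 80 transpositions; sign(π) = (−1)^80 = +1.

+1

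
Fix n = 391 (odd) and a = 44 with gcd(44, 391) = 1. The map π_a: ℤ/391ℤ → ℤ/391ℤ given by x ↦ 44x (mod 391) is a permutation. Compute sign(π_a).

Orbit of 309 under x↦44x: [309, 302, 385, 127, 114, 324, 180]… (length divides ord_391(44)).
π_44 has 5 disjoint cycles with lengths [176, 176, 22, 16, 1] on {0,…,390}.
391 − 5 = 386 transpositions; sign(π) = (−1)^386 = +1.
(44|391)_J = +1 (Zolotarev's lemma cross-check).

+1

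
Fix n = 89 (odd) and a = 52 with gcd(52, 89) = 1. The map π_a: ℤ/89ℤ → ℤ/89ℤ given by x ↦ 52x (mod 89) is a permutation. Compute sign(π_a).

Start at x=55: 55 → 12 → 1 → 52 → 34 → 77 → 88 → … (one orbit).
Cycle type of π: 8×11 + 1; total 12 cycles.
n − c = 89 − 12 = 77; sign = (−1)^77 = -1.

-1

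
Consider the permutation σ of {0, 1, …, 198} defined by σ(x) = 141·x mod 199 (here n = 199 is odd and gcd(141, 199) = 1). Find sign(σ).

Trace 198: π^k(198) = [198, 58, 19, 92, 37, 43, 93] for k=0..6.
The orbit structure of x ↦ 141x mod 199: 12 orbits of sizes [18, 18, 18, 18, 18, 18, 18, 18, 18, 18, 18, 1].
Σ(ℓ_i−1) = 199−12 = 187; sign = (−1)^187 = -1.
Check: (141/199) = -1 by Zolotarev.

-1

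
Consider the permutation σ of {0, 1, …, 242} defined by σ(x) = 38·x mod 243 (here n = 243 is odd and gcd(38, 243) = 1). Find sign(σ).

-1

Trace 202: π^k(202) = [202, 143, 88, 185, 226, 83, 238] for k=0..6.
Cycle lengths of π_38 on ℤ/243ℤ: [162, 54, 18, 6, 2, 1]; 6 cycles in total.
243 − 6 = 237 transpositions; sign(π) = (−1)^237 = -1.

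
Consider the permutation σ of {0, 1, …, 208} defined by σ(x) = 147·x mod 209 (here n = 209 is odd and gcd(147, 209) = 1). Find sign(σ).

Trace 58: π^k(58) = [58, 166, 158, 27, 207, 124, 45] for k=0..6.
π_147 has 6 disjoint cycles with lengths [90, 90, 18, 5, 5, 1] on {0,…,208}.
n − c = 209 − 6 = 203; sign = (−1)^203 = -1.

-1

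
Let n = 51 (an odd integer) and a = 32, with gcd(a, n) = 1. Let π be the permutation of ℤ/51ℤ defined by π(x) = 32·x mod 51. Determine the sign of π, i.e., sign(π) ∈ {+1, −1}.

-1

Trace 13: π^k(13) = [13, 8, 1, 32, 4, 26, 16] for k=0..6.
Decompose π into cycles: lengths [8, 8, 8, 8, 8, 8, 2, 1] (8 cycles, including the fixed point 0).
Σ(ℓ_i−1) = 51−8 = 43; sign = (−1)^43 = -1.
Check: (32/51) = -1 by Zolotarev.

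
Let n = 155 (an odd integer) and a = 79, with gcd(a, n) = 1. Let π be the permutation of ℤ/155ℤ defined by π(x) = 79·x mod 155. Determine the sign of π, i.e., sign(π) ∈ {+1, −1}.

-1

Start at x=71: 71 → 29 → 121 → 104 → 1 → 79 → 41 → … (one orbit).
The orbit structure of x ↦ 79x mod 155: 8 orbits of sizes [30, 30, 30, 30, 30, 2, 2, 1].
155 − 8 = 147 transpositions; sign(π) = (−1)^147 = -1.
The Jacobi symbol (79|155) = -1 (Zolotarev) agrees.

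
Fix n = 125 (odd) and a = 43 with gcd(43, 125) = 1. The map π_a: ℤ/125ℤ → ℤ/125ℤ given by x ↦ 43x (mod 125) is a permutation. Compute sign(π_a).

-1

Start at x=7: 7 → 51 → 68 → 49 → 107 → 101 → 93 → … (one orbit).
Cycle type of π: 20×5 + 4×6 + 1; total 12 cycles.
Σ(ℓ_i−1) = 125−12 = 113; sign = (−1)^113 = -1.
Zolotarev: (43|125) = -1, matching the cycle-count sign.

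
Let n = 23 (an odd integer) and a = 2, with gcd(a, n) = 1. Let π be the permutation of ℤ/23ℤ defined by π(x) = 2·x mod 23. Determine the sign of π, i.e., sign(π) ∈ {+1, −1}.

+1

Start at x=2: 2 → 4 → 8 → 16 → 9 → 18 → 13 → … (one orbit).
Cycle type of π: 11×2 + 1; total 3 cycles.
3 cycles on 23: each ℓ→(−1)^(ℓ−1), product (−1)^20 = +1.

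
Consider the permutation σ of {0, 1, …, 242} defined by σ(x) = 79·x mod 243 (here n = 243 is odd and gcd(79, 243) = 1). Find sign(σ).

+1

Orbit of 166 under x↦79x: [166, 235, 97, 130, 64, 196, 175]… (length divides ord_243(79)).
Decompose π into cycles: lengths [81, 81, 27, 27, 9, 9, 3, 3, 1, 1, 1] (11 cycles, including the fixed point 0).
n − c = 243 − 11 = 232; sign = (−1)^232 = +1.
Via Zolotarev, sign(π_{79}) = (79|243) = +1.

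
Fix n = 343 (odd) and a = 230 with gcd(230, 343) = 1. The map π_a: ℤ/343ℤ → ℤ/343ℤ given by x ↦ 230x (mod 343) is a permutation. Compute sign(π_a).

-1

Trace 335: π^k(335) = [335, 218, 62, 197, 34, 274, 251] for k=0..6.
10 cycles of lengths [98, 98, 98, 14, 14, 14, 2, 2, 2, 1].
10 cycles on 343: each ℓ→(−1)^(ℓ−1), product (−1)^333 = -1.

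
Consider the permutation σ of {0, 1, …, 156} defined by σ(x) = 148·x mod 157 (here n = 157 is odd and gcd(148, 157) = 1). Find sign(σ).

Orbit of 33 under x↦148x: [33, 17, 4, 121, 10, 67, 25]… (length divides ord_157(148)).
π_148 has 3 disjoint cycles with lengths [78, 78, 1] on {0,…,156}.
sign(π) = (−1)^{n − #cycles} = (−1)^{157−3} = (−1)^154 = +1.
The Jacobi symbol (148|157) = +1 (Zolotarev) agrees.

+1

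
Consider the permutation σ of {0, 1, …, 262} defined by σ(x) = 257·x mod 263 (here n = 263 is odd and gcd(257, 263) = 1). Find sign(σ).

Trace 135: π^k(135) = [135, 242, 126, 33, 65, 136, 236] for k=0..6.
2 cycles of lengths [262, 1].
With 2 cycles on 263 points, sign = (−1)^{263−2} = -1.
Zolotarev: (257|263) = -1, matching the cycle-count sign.

-1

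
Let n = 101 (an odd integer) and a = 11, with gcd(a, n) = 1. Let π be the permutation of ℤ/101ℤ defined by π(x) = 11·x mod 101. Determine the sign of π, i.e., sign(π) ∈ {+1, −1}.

Orbit of 5 under x↦11x: [5, 55, 100, 90, 81, 83, 4]… (length divides ord_101(11)).
Decompose π into cycles: lengths [100, 1] (2 cycles, including the fixed point 0).
sign(π) = (−1)^{n − #cycles} = (−1)^{101−2} = (−1)^99 = -1.
Via Zolotarev, sign(π_{11}) = (11|101) = -1.

-1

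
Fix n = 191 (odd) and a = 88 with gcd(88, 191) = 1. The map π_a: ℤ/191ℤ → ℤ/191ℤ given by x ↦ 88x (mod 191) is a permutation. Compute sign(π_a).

-1

Start at x=34: 34 → 127 → 98 → 29 → 69 → 151 → 109 → … (one orbit).
2 cycles of lengths [190, 1].
Σ(ℓ_i−1) = 191−2 = 189; sign = (−1)^189 = -1.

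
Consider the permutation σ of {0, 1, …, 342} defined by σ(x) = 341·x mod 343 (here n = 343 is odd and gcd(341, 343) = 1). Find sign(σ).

Start at x=183: 183 → 320 → 46 → 251 → 184 → 318 → 50 → … (one orbit).
Cycle type of π: 294 + 42 + 6 + 1; total 4 cycles.
With 4 cycles on 343 points, sign = (−1)^{343−4} = -1.
Check: (341/343) = -1 by Zolotarev.

-1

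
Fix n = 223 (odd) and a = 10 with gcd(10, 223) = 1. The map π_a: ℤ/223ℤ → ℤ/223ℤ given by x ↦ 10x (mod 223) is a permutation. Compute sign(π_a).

-1

Orbit of 60 under x↦10x: [60, 154, 202, 13, 130, 185, 66]… (length divides ord_223(10)).
Cycle type of π: 222 + 1; total 2 cycles.
n − c = 223 − 2 = 221; sign = (−1)^221 = -1.
The Jacobi symbol (10|223) = -1 (Zolotarev) agrees.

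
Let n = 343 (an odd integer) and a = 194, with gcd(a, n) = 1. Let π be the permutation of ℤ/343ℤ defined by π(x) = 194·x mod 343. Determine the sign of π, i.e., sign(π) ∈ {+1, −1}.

Trace 46: π^k(46) = [46, 6, 135, 122, 1, 194, 249] for k=0..6.
Cycle type of π: 294 + 42 + 6 + 1; total 4 cycles.
sign(π) = (−1)^{n − #cycles} = (−1)^{343−4} = (−1)^339 = -1.
Check: (194/343) = -1 by Zolotarev.

-1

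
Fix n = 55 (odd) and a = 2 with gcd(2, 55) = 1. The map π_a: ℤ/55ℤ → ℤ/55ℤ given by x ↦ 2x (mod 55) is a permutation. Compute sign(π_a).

Trace 52: π^k(52) = [52, 49, 43, 31, 7, 14, 28] for k=0..6.
The orbit structure of x ↦ 2x mod 55: 5 orbits of sizes [20, 20, 10, 4, 1].
5 cycles on 55: each ℓ→(−1)^(ℓ−1), product (−1)^50 = +1.

+1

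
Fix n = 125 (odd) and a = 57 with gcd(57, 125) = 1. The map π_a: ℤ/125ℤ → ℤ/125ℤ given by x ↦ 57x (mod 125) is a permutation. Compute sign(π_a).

-1

Orbit of 124 under x↦57x: [124, 68, 1, 57]… (length divides ord_125(57)).
Decompose π into cycles: lengths [4, 4, 4, 4, 4, 4, 4, 4, 4, 4, 4, 4, 4, 4, 4, 4, 4, 4, 4, 4, 4, 4, 4, 4, 4, 4, 4, 4, 4, 4, 4, 1] (32 cycles, including the fixed point 0).
32 cycles on 125: each ℓ→(−1)^(ℓ−1), product (−1)^93 = -1.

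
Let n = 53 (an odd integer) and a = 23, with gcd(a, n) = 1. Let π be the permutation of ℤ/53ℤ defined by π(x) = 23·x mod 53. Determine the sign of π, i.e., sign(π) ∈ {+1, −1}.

Orbit of 52 under x↦23x: [52, 30, 1, 23]… (length divides ord_53(23)).
14 cycles of lengths [4, 4, 4, 4, 4, 4, 4, 4, 4, 4, 4, 4, 4, 1].
53 − 14 = 39 transpositions; sign(π) = (−1)^39 = -1.

-1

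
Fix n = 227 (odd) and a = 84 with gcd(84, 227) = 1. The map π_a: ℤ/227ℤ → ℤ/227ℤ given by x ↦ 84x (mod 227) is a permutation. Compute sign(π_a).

Start at x=173: 173 → 4 → 109 → 76 → 28 → 82 → 78 → … (one orbit).
The orbit structure of x ↦ 84x mod 227: 3 orbits of sizes [113, 113, 1].
3 cycles on 227: each ℓ→(−1)^(ℓ−1), product (−1)^224 = +1.

+1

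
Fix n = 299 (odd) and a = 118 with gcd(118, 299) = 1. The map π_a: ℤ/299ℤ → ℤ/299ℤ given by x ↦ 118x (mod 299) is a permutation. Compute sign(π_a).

Orbit of 144 under x↦118x: [144, 248, 261, 1, 118, 170, 27]… (length divides ord_299(118)).
Cycle lengths of π_118 on ℤ/299ℤ: [11, 11, 11, 11, 11, 11, 11, 11, 11, 11, 11, 11, 11, 11, 11, 11, 11, 11, 11, 11, 11, 11, 11, 11, 11, 11, 1, 1, 1, 1, 1, 1, 1, 1, 1, 1, 1, 1, 1]; 39 cycles in total.
Σ(ℓ_i−1) = 299−39 = 260; sign = (−1)^260 = +1.
Check: (118/299) = +1 by Zolotarev.

+1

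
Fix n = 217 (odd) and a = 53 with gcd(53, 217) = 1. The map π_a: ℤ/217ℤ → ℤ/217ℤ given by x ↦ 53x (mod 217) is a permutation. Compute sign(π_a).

Orbit of 86 under x↦53x: [86, 1, 53, 205, 15, 144, 37]… (length divides ord_217(53)).
π_53 has 10 disjoint cycles with lengths [30, 30, 30, 30, 30, 30, 30, 3, 3, 1] on {0,…,216}.
217 − 10 = 207 transpositions; sign(π) = (−1)^207 = -1.

-1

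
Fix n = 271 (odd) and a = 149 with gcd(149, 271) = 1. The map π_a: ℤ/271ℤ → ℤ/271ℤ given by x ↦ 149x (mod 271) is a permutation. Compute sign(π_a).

-1

Start at x=265: 265 → 190 → 126 → 75 → 64 → 51 → 11 → … (one orbit).
Cycle lengths of π_149 on ℤ/271ℤ: [270, 1]; 2 cycles in total.
n − c = 271 − 2 = 269; sign = (−1)^269 = -1.
(149|271)_J = -1 (Zolotarev's lemma cross-check).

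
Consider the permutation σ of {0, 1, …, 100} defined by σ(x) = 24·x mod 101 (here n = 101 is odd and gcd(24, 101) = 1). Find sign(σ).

Trace 84: π^k(84) = [84, 97, 5, 19, 52, 36, 56] for k=0..6.
Cycle type of π: 25×4 + 1; total 5 cycles.
sign(π) = (−1)^{n − #cycles} = (−1)^{101−5} = (−1)^96 = +1.
The Jacobi symbol (24|101) = +1 (Zolotarev) agrees.

+1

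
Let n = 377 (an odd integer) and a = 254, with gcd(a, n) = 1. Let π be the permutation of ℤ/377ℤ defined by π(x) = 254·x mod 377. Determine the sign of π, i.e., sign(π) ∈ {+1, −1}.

Trace 23: π^k(23) = [23, 187, 373, 115, 181, 357, 198] for k=0..6.
π_254 has 8 disjoint cycles with lengths [84, 84, 84, 84, 14, 14, 12, 1] on {0,…,376}.
n − c = 377 − 8 = 369; sign = (−1)^369 = -1.
Check: (254/377) = -1 by Zolotarev.

-1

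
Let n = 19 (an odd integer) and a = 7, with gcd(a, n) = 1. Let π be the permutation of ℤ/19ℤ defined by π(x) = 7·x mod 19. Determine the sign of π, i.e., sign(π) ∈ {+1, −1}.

Start at x=11: 11 → 1 → 7 → 11 (one orbit).
Cycle type of π: 3×6 + 1; total 7 cycles.
19 − 7 = 12 transpositions; sign(π) = (−1)^12 = +1.
Via Zolotarev, sign(π_{7}) = (7|19) = +1.

+1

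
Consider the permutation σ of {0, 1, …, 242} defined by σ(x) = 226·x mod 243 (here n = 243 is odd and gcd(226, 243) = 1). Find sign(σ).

+1

Trace 226: π^k(226) = [226, 46, 190, 172, 235, 136, 118] for k=0..6.
Decompose π into cycles: lengths [27, 27, 27, 27, 27, 27, 9, 9, 9, 9, 9, 9, 3, 3, 3, 3, 3, 3, 1, 1, 1, 1, 1, 1, 1, 1, 1] (27 cycles, including the fixed point 0).
n − c = 243 − 27 = 216; sign = (−1)^216 = +1.
The Jacobi symbol (226|243) = +1 (Zolotarev) agrees.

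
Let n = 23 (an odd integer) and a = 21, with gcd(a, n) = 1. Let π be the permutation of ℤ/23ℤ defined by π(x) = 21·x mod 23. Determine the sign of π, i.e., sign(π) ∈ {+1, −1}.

Orbit of 1 under x↦21x: [1, 21, 4, 15, 16, 14, 18]… (length divides ord_23(21)).
π_21 has 2 disjoint cycles with lengths [22, 1] on {0,…,22}.
23 − 2 = 21 transpositions; sign(π) = (−1)^21 = -1.

-1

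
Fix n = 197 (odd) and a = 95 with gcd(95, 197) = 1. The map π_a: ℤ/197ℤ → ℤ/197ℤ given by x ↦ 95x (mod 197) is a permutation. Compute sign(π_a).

Orbit of 12 under x↦95x: [12, 155, 147, 175, 77, 26, 106]… (length divides ord_197(95)).
Decompose π into cycles: lengths [196, 1] (2 cycles, including the fixed point 0).
With 2 cycles on 197 points, sign = (−1)^{197−2} = -1.

-1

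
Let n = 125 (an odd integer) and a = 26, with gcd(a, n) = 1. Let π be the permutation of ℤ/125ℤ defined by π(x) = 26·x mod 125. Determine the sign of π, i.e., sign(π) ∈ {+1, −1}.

Trace 101: π^k(101) = [101, 1, 26, 51, 76] for k=0..4.
π_26 has 45 disjoint cycles with lengths [5, 5, 5, 5, 5, 5, 5, 5, 5, 5, 5, 5, 5, 5, 5, 5, 5, 5, 5, 5, 1, 1, 1, 1, 1, 1, 1, 1, 1, 1, 1, 1, 1, 1, 1, 1, 1, 1, 1, 1, 1, 1, 1, 1, 1] on {0,…,124}.
With 45 cycles on 125 points, sign = (−1)^{125−45} = +1.

+1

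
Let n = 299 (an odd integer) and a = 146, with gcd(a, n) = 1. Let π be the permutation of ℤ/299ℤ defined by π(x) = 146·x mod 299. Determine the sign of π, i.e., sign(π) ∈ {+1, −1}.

+1

Start at x=139: 139 → 261 → 133 → 282 → 209 → 16 → 243 → … (one orbit).
The orbit structure of x ↦ 146x mod 299: 15 orbits of sizes [33, 33, 33, 33, 33, 33, 33, 33, 11, 11, 3, 3, 3, 3, 1].
sign(π) = (−1)^{n − #cycles} = (−1)^{299−15} = (−1)^284 = +1.
Zolotarev: (146|299) = +1, matching the cycle-count sign.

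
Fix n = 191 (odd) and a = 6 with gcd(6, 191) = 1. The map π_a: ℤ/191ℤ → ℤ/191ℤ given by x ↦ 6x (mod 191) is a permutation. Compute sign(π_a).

Start at x=32: 32 → 1 → 6 → 36 → 25 → 150 → 136 → … (one orbit).
The orbit structure of x ↦ 6x mod 191: 11 orbits of sizes [19, 19, 19, 19, 19, 19, 19, 19, 19, 19, 1].
Σ(ℓ_i−1) = 191−11 = 180; sign = (−1)^180 = +1.

+1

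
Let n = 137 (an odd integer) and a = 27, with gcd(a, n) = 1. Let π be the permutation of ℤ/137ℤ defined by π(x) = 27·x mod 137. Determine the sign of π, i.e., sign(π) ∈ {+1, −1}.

Start at x=132: 132 → 2 → 54 → 88 → 47 → 36 → 13 → … (one orbit).
2 cycles of lengths [136, 1].
With 2 cycles on 137 points, sign = (−1)^{137−2} = -1.
Via Zolotarev, sign(π_{27}) = (27|137) = -1.

-1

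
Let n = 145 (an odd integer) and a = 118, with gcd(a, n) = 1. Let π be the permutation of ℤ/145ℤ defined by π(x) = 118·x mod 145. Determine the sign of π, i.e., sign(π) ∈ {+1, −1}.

+1

Trace 136: π^k(136) = [136, 98, 109, 102, 1, 118, 4] for k=0..6.
Decompose π into cycles: lengths [28, 28, 28, 28, 28, 4, 1] (7 cycles, including the fixed point 0).
7 cycles on 145: each ℓ→(−1)^(ℓ−1), product (−1)^138 = +1.
Via Zolotarev, sign(π_{118}) = (118|145) = +1.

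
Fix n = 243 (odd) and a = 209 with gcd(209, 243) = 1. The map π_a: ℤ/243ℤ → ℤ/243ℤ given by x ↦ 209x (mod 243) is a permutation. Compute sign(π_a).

-1

Orbit of 166 under x↦209x: [166, 188, 169, 86, 235, 29, 229]… (length divides ord_243(209)).
6 cycles of lengths [162, 54, 18, 6, 2, 1].
With 6 cycles on 243 points, sign = (−1)^{243−6} = -1.
The Jacobi symbol (209|243) = -1 (Zolotarev) agrees.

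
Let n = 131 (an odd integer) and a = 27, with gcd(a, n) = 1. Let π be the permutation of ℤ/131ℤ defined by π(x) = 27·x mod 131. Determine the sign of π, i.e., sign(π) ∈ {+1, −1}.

Start at x=129: 129 → 77 → 114 → 65 → 52 → 94 → 49 → … (one orbit).
Cycle type of π: 65×2 + 1; total 3 cycles.
Σ(ℓ_i−1) = 131−3 = 128; sign = (−1)^128 = +1.

+1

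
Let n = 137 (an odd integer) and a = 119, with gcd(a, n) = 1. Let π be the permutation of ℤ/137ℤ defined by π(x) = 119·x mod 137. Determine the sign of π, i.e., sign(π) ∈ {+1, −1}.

+1

Start at x=50: 50 → 59 → 34 → 73 → 56 → 88 → 60 → … (one orbit).
Decompose π into cycles: lengths [17, 17, 17, 17, 17, 17, 17, 17, 1] (9 cycles, including the fixed point 0).
With 9 cycles on 137 points, sign = (−1)^{137−9} = +1.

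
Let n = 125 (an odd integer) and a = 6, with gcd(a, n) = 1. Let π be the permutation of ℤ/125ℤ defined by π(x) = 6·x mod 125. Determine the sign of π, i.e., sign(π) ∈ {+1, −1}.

+1

Start at x=1: 1 → 6 → 36 → 91 → 46 → 26 → 31 → … (one orbit).
Cycle type of π: 25×4 + 5×4 + 1×5; total 13 cycles.
sign(π) = (−1)^{n − #cycles} = (−1)^{125−13} = (−1)^112 = +1.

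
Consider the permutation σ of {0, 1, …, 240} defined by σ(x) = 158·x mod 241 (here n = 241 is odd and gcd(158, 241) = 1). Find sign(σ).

Trace 226: π^k(226) = [226, 40, 54, 97, 143, 181, 160] for k=0..6.
The orbit structure of x ↦ 158x mod 241: 5 orbits of sizes [60, 60, 60, 60, 1].
5 cycles on 241: each ℓ→(−1)^(ℓ−1), product (−1)^236 = +1.
Via Zolotarev, sign(π_{158}) = (158|241) = +1.

+1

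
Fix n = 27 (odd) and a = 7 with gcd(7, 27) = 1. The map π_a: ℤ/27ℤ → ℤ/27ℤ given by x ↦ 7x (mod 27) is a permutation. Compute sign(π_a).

+1

Trace 13: π^k(13) = [13, 10, 16, 4, 1, 7, 22] for k=0..6.
Cycle lengths of π_7 on ℤ/27ℤ: [9, 9, 3, 3, 1, 1, 1]; 7 cycles in total.
n − c = 27 − 7 = 20; sign = (−1)^20 = +1.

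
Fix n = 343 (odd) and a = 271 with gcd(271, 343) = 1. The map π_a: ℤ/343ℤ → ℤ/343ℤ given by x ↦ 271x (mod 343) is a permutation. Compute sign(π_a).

-1

Orbit of 268 under x↦271x: [268, 255, 162, 341, 144, 265, 128]… (length divides ord_343(271)).
Decompose π into cycles: lengths [294, 42, 6, 1] (4 cycles, including the fixed point 0).
4 cycles on 343: each ℓ→(−1)^(ℓ−1), product (−1)^339 = -1.
Via Zolotarev, sign(π_{271}) = (271|343) = -1.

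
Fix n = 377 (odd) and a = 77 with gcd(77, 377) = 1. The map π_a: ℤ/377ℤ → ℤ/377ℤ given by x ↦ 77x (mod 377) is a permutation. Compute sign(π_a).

Orbit of 272 under x↦77x: [272, 209, 259, 339, 90, 144, 155]… (length divides ord_377(77)).
Decompose π into cycles: lengths [28, 28, 28, 28, 28, 28, 28, 28, 28, 28, 28, 28, 28, 2, 2, 2, 2, 2, 2, 1] (20 cycles, including the fixed point 0).
Σ(ℓ_i−1) = 377−20 = 357; sign = (−1)^357 = -1.
Zolotarev: (77|377) = -1, matching the cycle-count sign.

-1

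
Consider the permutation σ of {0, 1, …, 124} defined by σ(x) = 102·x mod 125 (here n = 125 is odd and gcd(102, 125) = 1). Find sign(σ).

-1

Trace 13: π^k(13) = [13, 76, 2, 79, 58, 41, 57] for k=0..6.
π_102 has 4 disjoint cycles with lengths [100, 20, 4, 1] on {0,…,124}.
Σ(ℓ_i−1) = 125−4 = 121; sign = (−1)^121 = -1.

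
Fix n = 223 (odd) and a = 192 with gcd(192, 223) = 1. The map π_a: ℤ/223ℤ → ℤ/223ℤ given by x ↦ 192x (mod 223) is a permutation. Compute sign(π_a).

Start at x=83: 83 → 103 → 152 → 194 → 7 → 6 → 37 → … (one orbit).
Cycle type of π: 222 + 1; total 2 cycles.
sign(π) = (−1)^{n − #cycles} = (−1)^{223−2} = (−1)^221 = -1.

-1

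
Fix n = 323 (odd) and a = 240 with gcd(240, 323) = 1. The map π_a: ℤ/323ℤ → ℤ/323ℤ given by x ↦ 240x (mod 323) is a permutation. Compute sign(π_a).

Trace 239: π^k(239) = [239, 189, 140, 8, 305, 202, 30] for k=0..6.
Decompose π into cycles: lengths [24, 24, 24, 24, 24, 24, 24, 24, 24, 24, 24, 24, 8, 8, 6, 6, 6, 1] (18 cycles, including the fixed point 0).
With 18 cycles on 323 points, sign = (−1)^{323−18} = -1.
The Jacobi symbol (240|323) = -1 (Zolotarev) agrees.

-1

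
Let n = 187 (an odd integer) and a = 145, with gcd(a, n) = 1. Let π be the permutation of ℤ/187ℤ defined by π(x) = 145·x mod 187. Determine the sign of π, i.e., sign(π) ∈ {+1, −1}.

-1

Start at x=172: 172 → 69 → 94 → 166 → 134 → 169 → 8 → … (one orbit).
8 cycles of lengths [40, 40, 40, 40, 10, 8, 8, 1].
n − c = 187 − 8 = 179; sign = (−1)^179 = -1.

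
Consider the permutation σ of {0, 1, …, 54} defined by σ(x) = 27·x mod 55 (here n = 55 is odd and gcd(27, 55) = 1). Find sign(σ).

-1

Trace 36: π^k(36) = [36, 37, 9, 23, 16, 47, 4] for k=0..6.
6 cycles of lengths [20, 20, 5, 5, 4, 1].
55 − 6 = 49 transpositions; sign(π) = (−1)^49 = -1.
Via Zolotarev, sign(π_{27}) = (27|55) = -1.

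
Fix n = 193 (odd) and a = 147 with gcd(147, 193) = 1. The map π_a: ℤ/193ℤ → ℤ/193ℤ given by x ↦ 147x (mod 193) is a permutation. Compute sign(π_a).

+1

Start at x=81: 81 → 134 → 12 → 27 → 109 → 4 → 9 → … (one orbit).
Cycle lengths of π_147 on ℤ/193ℤ: [48, 48, 48, 48, 1]; 5 cycles in total.
sign(π) = (−1)^{n − #cycles} = (−1)^{193−5} = (−1)^188 = +1.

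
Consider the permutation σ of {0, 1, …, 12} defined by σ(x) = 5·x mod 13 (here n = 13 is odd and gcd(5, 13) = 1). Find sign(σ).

-1

Trace 5: π^k(5) = [5, 12, 8, 1] for k=0..3.
Cycle lengths of π_5 on ℤ/13ℤ: [4, 4, 4, 1]; 4 cycles in total.
n − c = 13 − 4 = 9; sign = (−1)^9 = -1.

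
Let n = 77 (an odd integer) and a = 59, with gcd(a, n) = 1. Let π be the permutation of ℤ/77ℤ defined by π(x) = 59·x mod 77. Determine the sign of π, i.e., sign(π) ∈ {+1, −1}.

-1

Orbit of 26 under x↦59x: [26, 71, 31, 58, 34, 4, 5]… (length divides ord_77(59)).
π_59 has 6 disjoint cycles with lengths [30, 30, 6, 5, 5, 1] on {0,…,76}.
sign(π) = (−1)^{n − #cycles} = (−1)^{77−6} = (−1)^71 = -1.
Via Zolotarev, sign(π_{59}) = (59|77) = -1.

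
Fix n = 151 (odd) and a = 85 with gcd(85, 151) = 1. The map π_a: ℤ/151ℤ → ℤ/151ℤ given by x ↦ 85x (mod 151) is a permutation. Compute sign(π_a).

Start at x=118: 118 → 64 → 4 → 38 → 59 → 32 → 2 → … (one orbit).
Cycle lengths of π_85 on ℤ/151ℤ: [15, 15, 15, 15, 15, 15, 15, 15, 15, 15, 1]; 11 cycles in total.
sign(π) = (−1)^{n − #cycles} = (−1)^{151−11} = (−1)^140 = +1.

+1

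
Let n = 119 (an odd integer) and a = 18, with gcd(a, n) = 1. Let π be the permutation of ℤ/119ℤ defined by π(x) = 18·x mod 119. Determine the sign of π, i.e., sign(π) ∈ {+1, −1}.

Start at x=18: 18 → 86 → 1 → 18 (one orbit).
π_18 has 51 disjoint cycles with lengths [3, 3, 3, 3, 3, 3, 3, 3, 3, 3, 3, 3, 3, 3, 3, 3, 3, 3, 3, 3, 3, 3, 3, 3, 3, 3, 3, 3, 3, 3, 3, 3, 3, 3, 1, 1, 1, 1, 1, 1, 1, 1, 1, 1, 1, 1, 1, 1, 1, 1, 1] on {0,…,118}.
With 51 cycles on 119 points, sign = (−1)^{119−51} = +1.
Check: (18/119) = +1 by Zolotarev.

+1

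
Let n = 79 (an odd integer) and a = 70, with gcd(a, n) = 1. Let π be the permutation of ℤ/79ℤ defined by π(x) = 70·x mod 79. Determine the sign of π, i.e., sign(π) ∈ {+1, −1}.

-1

Trace 36: π^k(36) = [36, 71, 72, 63, 65, 47, 51] for k=0..6.
The orbit structure of x ↦ 70x mod 79: 2 orbits of sizes [78, 1].
With 2 cycles on 79 points, sign = (−1)^{79−2} = -1.
The Jacobi symbol (70|79) = -1 (Zolotarev) agrees.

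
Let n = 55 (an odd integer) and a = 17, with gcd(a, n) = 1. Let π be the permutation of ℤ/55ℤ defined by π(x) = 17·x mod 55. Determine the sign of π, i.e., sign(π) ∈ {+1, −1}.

Start at x=9: 9 → 43 → 16 → 52 → 4 → 13 → 1 → … (one orbit).
Decompose π into cycles: lengths [20, 20, 10, 4, 1] (5 cycles, including the fixed point 0).
n − c = 55 − 5 = 50; sign = (−1)^50 = +1.

+1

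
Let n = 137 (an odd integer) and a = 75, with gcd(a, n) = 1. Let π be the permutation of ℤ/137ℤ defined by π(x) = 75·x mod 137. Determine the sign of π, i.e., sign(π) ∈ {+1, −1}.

Orbit of 46 under x↦75x: [46, 25, 94, 63, 67, 93, 125]… (length divides ord_137(75)).
The orbit structure of x ↦ 75x mod 137: 2 orbits of sizes [136, 1].
With 2 cycles on 137 points, sign = (−1)^{137−2} = -1.
Zolotarev: (75|137) = -1, matching the cycle-count sign.

-1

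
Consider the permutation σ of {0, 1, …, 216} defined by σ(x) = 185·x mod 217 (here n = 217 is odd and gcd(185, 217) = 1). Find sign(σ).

Orbit of 185 under x↦185x: [185, 156, 216, 32, 61, 1]… (length divides ord_217(185)).
Cycle lengths of π_185 on ℤ/217ℤ: [6, 6, 6, 6, 6, 6, 6, 6, 6, 6, 6, 6, 6, 6, 6, 6, 6, 6, 6, 6, 6, 6, 6, 6, 6, 6, 6, 6, 6, 6, 6, 2, 2, 2, 2, 2, 2, 2, 2, 2, 2, 2, 2, 2, 2, 2, 1]; 47 cycles in total.
47 cycles on 217: each ℓ→(−1)^(ℓ−1), product (−1)^170 = +1.
(185|217)_J = +1 (Zolotarev's lemma cross-check).

+1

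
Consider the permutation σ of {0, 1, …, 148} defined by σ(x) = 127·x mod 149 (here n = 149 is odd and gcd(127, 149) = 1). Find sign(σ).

+1

Trace 5: π^k(5) = [5, 39, 36, 102, 140, 49, 114] for k=0..6.
The orbit structure of x ↦ 127x mod 149: 5 orbits of sizes [37, 37, 37, 37, 1].
5 cycles on 149: each ℓ→(−1)^(ℓ−1), product (−1)^144 = +1.
Zolotarev: (127|149) = +1, matching the cycle-count sign.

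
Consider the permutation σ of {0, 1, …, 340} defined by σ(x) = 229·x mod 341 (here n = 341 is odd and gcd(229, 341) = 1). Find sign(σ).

-1

Orbit of 137 under x↦229x: [137, 1, 229, 268, 333, 214, 243]… (length divides ord_341(229)).
The orbit structure of x ↦ 229x mod 341: 14 orbits of sizes [30, 30, 30, 30, 30, 30, 30, 30, 30, 30, 30, 5, 5, 1].
14 cycles on 341: each ℓ→(−1)^(ℓ−1), product (−1)^327 = -1.
Via Zolotarev, sign(π_{229}) = (229|341) = -1.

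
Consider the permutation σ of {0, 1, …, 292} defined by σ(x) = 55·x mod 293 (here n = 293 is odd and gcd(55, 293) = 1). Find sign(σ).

+1

Orbit of 232 under x↦55x: [232, 161, 65, 59, 22, 38, 39]… (length divides ord_293(55)).
5 cycles of lengths [73, 73, 73, 73, 1].
293 − 5 = 288 transpositions; sign(π) = (−1)^288 = +1.
The Jacobi symbol (55|293) = +1 (Zolotarev) agrees.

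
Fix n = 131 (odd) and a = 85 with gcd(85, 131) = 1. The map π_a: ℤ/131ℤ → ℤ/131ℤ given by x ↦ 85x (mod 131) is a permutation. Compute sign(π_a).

-1

Start at x=118: 118 → 74 → 2 → 39 → 40 → 125 → 14 → … (one orbit).
The orbit structure of x ↦ 85x mod 131: 2 orbits of sizes [130, 1].
With 2 cycles on 131 points, sign = (−1)^{131−2} = -1.
Zolotarev: (85|131) = -1, matching the cycle-count sign.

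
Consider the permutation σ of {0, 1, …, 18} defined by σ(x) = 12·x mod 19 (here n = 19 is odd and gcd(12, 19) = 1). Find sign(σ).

Orbit of 7 under x↦12x: [7, 8, 1, 12, 11, 18]… (length divides ord_19(12)).
π_12 has 4 disjoint cycles with lengths [6, 6, 6, 1] on {0,…,18}.
With 4 cycles on 19 points, sign = (−1)^{19−4} = -1.

-1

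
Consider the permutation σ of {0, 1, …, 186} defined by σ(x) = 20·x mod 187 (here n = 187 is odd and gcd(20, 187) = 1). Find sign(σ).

Orbit of 26 under x↦20x: [26, 146, 115, 56, 185, 147, 135]… (length divides ord_187(20)).
Cycle type of π: 80×2 + 16 + 5×2 + 1; total 6 cycles.
n − c = 187 − 6 = 181; sign = (−1)^181 = -1.
(20|187)_J = -1 (Zolotarev's lemma cross-check).

-1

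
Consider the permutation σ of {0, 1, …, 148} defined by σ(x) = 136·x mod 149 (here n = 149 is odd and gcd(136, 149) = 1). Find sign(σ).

Orbit of 122 under x↦136x: [122, 53, 56, 17, 77, 42, 50]… (length divides ord_149(136)).
Decompose π into cycles: lengths [148, 1] (2 cycles, including the fixed point 0).
2 cycles on 149: each ℓ→(−1)^(ℓ−1), product (−1)^147 = -1.
Check: (136/149) = -1 by Zolotarev.

-1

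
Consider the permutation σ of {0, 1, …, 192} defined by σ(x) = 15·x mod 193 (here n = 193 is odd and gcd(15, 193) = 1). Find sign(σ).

Orbit of 27 under x↦15x: [27, 19, 92, 29, 49, 156, 24]… (length divides ord_193(15)).
2 cycles of lengths [192, 1].
193 − 2 = 191 transpositions; sign(π) = (−1)^191 = -1.

-1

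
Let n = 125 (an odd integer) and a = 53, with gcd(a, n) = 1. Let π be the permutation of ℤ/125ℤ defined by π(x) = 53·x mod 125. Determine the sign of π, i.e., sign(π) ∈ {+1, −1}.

Start at x=119: 119 → 57 → 21 → 113 → 114 → 42 → 101 → … (one orbit).
Cycle type of π: 100 + 20 + 4 + 1; total 4 cycles.
sign(π) = (−1)^{n − #cycles} = (−1)^{125−4} = (−1)^121 = -1.
Via Zolotarev, sign(π_{53}) = (53|125) = -1.

-1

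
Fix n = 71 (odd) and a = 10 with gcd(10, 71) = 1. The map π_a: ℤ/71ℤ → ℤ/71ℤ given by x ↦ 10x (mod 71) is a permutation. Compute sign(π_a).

Start at x=30: 30 → 16 → 18 → 38 → 25 → 37 → 15 → … (one orbit).
3 cycles of lengths [35, 35, 1].
3 cycles on 71: each ℓ→(−1)^(ℓ−1), product (−1)^68 = +1.

+1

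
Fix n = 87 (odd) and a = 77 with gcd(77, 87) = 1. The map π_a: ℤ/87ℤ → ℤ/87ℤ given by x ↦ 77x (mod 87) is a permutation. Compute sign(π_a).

Orbit of 41 under x↦77x: [41, 25, 11, 64, 56, 49, 32]… (length divides ord_87(77)).
Decompose π into cycles: lengths [28, 28, 28, 2, 1] (5 cycles, including the fixed point 0).
Σ(ℓ_i−1) = 87−5 = 82; sign = (−1)^82 = +1.

+1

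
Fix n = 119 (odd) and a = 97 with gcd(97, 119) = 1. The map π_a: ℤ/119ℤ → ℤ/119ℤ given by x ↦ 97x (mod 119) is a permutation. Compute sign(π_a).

+1

Trace 20: π^k(20) = [20, 36, 41, 50, 90, 43, 6] for k=0..6.
11 cycles of lengths [16, 16, 16, 16, 16, 16, 16, 2, 2, 2, 1].
With 11 cycles on 119 points, sign = (−1)^{119−11} = +1.
Via Zolotarev, sign(π_{97}) = (97|119) = +1.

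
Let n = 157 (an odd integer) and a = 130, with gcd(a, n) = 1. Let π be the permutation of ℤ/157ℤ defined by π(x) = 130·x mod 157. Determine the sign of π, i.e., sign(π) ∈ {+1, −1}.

Orbit of 1 under x↦130x: [1, 130, 101, 99, 153, 108, 67]… (length divides ord_157(130)).
13 cycles of lengths [13, 13, 13, 13, 13, 13, 13, 13, 13, 13, 13, 13, 1].
157 − 13 = 144 transpositions; sign(π) = (−1)^144 = +1.

+1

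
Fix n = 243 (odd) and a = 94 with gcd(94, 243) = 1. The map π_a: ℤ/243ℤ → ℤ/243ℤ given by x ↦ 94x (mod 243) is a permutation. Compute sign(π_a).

+1

Trace 67: π^k(67) = [67, 223, 64, 184, 43, 154, 139] for k=0..6.
Decompose π into cycles: lengths [81, 81, 27, 27, 9, 9, 3, 3, 1, 1, 1] (11 cycles, including the fixed point 0).
With 11 cycles on 243 points, sign = (−1)^{243−11} = +1.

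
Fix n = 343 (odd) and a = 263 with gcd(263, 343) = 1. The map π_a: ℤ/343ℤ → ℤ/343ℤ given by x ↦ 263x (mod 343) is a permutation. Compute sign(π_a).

Start at x=79: 79 → 197 → 18 → 275 → 295 → 67 → 128 → … (one orbit).
31 cycles of lengths [21, 21, 21, 21, 21, 21, 21, 21, 21, 21, 21, 21, 21, 21, 3, 3, 3, 3, 3, 3, 3, 3, 3, 3, 3, 3, 3, 3, 3, 3, 1].
n − c = 343 − 31 = 312; sign = (−1)^312 = +1.
The Jacobi symbol (263|343) = +1 (Zolotarev) agrees.

+1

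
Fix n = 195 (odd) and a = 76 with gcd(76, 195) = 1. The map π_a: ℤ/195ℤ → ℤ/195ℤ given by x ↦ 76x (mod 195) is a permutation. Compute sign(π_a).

-1

Start at x=151: 151 → 166 → 136 → 1 → 76 → 121 → 31 → … (one orbit).
Cycle lengths of π_76 on ℤ/195ℤ: [12, 12, 12, 12, 12, 12, 12, 12, 12, 12, 12, 12, 12, 12, 12, 1, 1, 1, 1, 1, 1, 1, 1, 1, 1, 1, 1, 1, 1, 1]; 30 cycles in total.
n − c = 195 − 30 = 165; sign = (−1)^165 = -1.
Check: (76/195) = -1 by Zolotarev.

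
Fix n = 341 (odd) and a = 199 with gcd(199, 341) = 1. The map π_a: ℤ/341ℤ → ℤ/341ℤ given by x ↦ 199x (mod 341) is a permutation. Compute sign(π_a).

-1

Orbit of 188 under x↦199x: [188, 243, 276, 23, 144, 12, 1]… (length divides ord_341(199)).
Cycle lengths of π_199 on ℤ/341ℤ: [30, 30, 30, 30, 30, 30, 30, 30, 30, 30, 30, 1, 1, 1, 1, 1, 1, 1, 1, 1, 1, 1]; 22 cycles in total.
Σ(ℓ_i−1) = 341−22 = 319; sign = (−1)^319 = -1.
Check: (199/341) = -1 by Zolotarev.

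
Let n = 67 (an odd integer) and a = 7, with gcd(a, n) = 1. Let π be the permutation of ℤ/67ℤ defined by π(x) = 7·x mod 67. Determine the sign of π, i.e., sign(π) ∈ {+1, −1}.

Trace 3: π^k(3) = [3, 21, 13, 24, 34, 37, 58] for k=0..6.
The orbit structure of x ↦ 7x mod 67: 2 orbits of sizes [66, 1].
2 cycles on 67: each ℓ→(−1)^(ℓ−1), product (−1)^65 = -1.
Via Zolotarev, sign(π_{7}) = (7|67) = -1.

-1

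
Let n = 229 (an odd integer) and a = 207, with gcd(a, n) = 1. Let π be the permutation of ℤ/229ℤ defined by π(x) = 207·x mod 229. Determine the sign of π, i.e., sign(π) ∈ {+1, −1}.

Trace 176: π^k(176) = [176, 21, 225, 88, 125, 227, 44] for k=0..6.
Decompose π into cycles: lengths [76, 76, 76, 1] (4 cycles, including the fixed point 0).
4 cycles on 229: each ℓ→(−1)^(ℓ−1), product (−1)^225 = -1.

-1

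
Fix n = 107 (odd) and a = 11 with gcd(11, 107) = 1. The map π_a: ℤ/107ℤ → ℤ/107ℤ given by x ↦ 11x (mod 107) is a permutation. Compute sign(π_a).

+1

Start at x=23: 23 → 39 → 1 → 11 → 14 → 47 → 89 → … (one orbit).
The orbit structure of x ↦ 11x mod 107: 3 orbits of sizes [53, 53, 1].
With 3 cycles on 107 points, sign = (−1)^{107−3} = +1.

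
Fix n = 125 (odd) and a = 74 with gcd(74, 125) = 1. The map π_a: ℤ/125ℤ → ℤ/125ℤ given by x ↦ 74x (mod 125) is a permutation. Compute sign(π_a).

Start at x=24: 24 → 26 → 49 → 1 → 74 → 101 → 99 → … (one orbit).
23 cycles of lengths [10, 10, 10, 10, 10, 10, 10, 10, 10, 10, 2, 2, 2, 2, 2, 2, 2, 2, 2, 2, 2, 2, 1].
With 23 cycles on 125 points, sign = (−1)^{125−23} = +1.
Check: (74/125) = +1 by Zolotarev.

+1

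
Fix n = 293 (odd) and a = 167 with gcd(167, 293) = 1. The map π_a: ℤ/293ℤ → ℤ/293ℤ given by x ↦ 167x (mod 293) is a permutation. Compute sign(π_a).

+1

Start at x=278: 278 → 132 → 69 → 96 → 210 → 203 → 206 → … (one orbit).
π_167 has 3 disjoint cycles with lengths [146, 146, 1] on {0,…,292}.
3 cycles on 293: each ℓ→(−1)^(ℓ−1), product (−1)^290 = +1.
Check: (167/293) = +1 by Zolotarev.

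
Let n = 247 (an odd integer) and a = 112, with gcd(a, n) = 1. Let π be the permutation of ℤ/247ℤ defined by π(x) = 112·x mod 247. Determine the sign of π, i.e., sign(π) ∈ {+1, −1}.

Orbit of 66 under x↦112x: [66, 229, 207, 213, 144, 73, 25]… (length divides ord_247(112)).
π_112 has 12 disjoint cycles with lengths [36, 36, 36, 36, 36, 36, 9, 9, 4, 4, 4, 1] on {0,…,246}.
12 cycles on 247: each ℓ→(−1)^(ℓ−1), product (−1)^235 = -1.
The Jacobi symbol (112|247) = -1 (Zolotarev) agrees.

-1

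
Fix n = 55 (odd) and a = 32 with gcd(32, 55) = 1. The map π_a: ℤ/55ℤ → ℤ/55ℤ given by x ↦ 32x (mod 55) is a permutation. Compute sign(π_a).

+1

Trace 34: π^k(34) = [34, 43, 1, 32] for k=0..3.
Cycle lengths of π_32 on ℤ/55ℤ: [4, 4, 4, 4, 4, 4, 4, 4, 4, 4, 4, 2, 2, 2, 2, 2, 1]; 17 cycles in total.
55 − 17 = 38 transpositions; sign(π) = (−1)^38 = +1.
Check: (32/55) = +1 by Zolotarev.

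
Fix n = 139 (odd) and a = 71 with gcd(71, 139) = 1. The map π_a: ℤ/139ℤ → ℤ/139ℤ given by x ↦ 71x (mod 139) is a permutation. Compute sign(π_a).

+1

Start at x=127: 127 → 121 → 112 → 29 → 113 → 100 → 11 → … (one orbit).
Cycle lengths of π_71 on ℤ/139ℤ: [69, 69, 1]; 3 cycles in total.
sign(π) = (−1)^{n − #cycles} = (−1)^{139−3} = (−1)^136 = +1.
The Jacobi symbol (71|139) = +1 (Zolotarev) agrees.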